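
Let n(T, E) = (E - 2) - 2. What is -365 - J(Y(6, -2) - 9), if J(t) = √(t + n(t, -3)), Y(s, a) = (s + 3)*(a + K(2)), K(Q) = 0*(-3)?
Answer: -365 - I*√34 ≈ -365.0 - 5.831*I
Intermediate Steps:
K(Q) = 0
Y(s, a) = a*(3 + s) (Y(s, a) = (s + 3)*(a + 0) = (3 + s)*a = a*(3 + s))
n(T, E) = -4 + E (n(T, E) = (-2 + E) - 2 = -4 + E)
J(t) = √(-7 + t) (J(t) = √(t + (-4 - 3)) = √(t - 7) = √(-7 + t))
-365 - J(Y(6, -2) - 9) = -365 - √(-7 + (-2*(3 + 6) - 9)) = -365 - √(-7 + (-2*9 - 9)) = -365 - √(-7 + (-18 - 9)) = -365 - √(-7 - 27) = -365 - √(-34) = -365 - I*√34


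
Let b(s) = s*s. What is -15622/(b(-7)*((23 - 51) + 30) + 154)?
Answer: -7811/126 ≈ -61.992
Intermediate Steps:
b(s) = s²
-15622/(b(-7)*((23 - 51) + 30) + 154) = -15622/((-7)²*((23 - 51) + 30) + 154) = -15622/(49*(-28 + 30) + 154) = -15622/(49*2 + 154) = -15622/(98 + 154) = -15622/252 = -15622*1/252 = -7811/126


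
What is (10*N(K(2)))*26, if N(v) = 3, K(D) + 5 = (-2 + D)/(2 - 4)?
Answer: 780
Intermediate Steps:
K(D) = -4 - D/2 (K(D) = -5 + (-2 + D)/(2 - 4) = -5 + (-2 + D)/(-2) = -5 + (-2 + D)*(-1/2) = -5 + (1 - D/2) = -4 - D/2)
(10*N(K(2)))*26 = (10*3)*26 = 30*26 = 780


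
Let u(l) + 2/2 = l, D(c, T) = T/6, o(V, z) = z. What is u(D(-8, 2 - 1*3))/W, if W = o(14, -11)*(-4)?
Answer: -7/264 ≈ -0.026515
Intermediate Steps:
D(c, T) = T/6 (D(c, T) = T*(⅙) = T/6)
u(l) = -1 + l
W = 44 (W = -11*(-4) = 44)
u(D(-8, 2 - 1*3))/W = (-1 + (2 - 1*3)/6)/44 = (-1 + (2 - 3)/6)*(1/44) = (-1 + (⅙)*(-1))*(1/44) = (-1 - ⅙)*(1/44) = -7/6*1/44 = -7/264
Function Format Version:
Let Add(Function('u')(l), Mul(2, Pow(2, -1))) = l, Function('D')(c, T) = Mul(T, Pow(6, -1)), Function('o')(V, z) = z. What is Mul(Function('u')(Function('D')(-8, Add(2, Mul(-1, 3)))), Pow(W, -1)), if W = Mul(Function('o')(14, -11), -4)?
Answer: Rational(-7, 264) ≈ -0.026515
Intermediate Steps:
Function('D')(c, T) = Mul(Rational(1, 6), T) (Function('D')(c, T) = Mul(T, Rational(1, 6)) = Mul(Rational(1, 6), T))
Function('u')(l) = Add(-1, l)
W = 44 (W = Mul(-11, -4) = 44)
Mul(Function('u')(Function('D')(-8, Add(2, Mul(-1, 3)))), Pow(W, -1)) = Mul(Add(-1, Mul(Rational(1, 6), Add(2, Mul(-1, 3)))), Pow(44, -1)) = Mul(Add(-1, Mul(Rational(1, 6), Add(2, -3))), Rational(1, 44)) = Mul(Add(-1, Mul(Rational(1, 6), -1)), Rational(1, 44)) = Mul(Add(-1, Rational(-1, 6)), Rational(1, 44)) = Mul(Rational(-7, 6), Rational(1, 44)) = Rational(-7, 264)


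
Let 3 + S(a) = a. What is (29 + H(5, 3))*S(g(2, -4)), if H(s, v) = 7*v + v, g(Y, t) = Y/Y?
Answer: -106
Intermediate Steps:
g(Y, t) = 1
S(a) = -3 + a
H(s, v) = 8*v
(29 + H(5, 3))*S(g(2, -4)) = (29 + 8*3)*(-3 + 1) = (29 + 24)*(-2) = 53*(-2) = -106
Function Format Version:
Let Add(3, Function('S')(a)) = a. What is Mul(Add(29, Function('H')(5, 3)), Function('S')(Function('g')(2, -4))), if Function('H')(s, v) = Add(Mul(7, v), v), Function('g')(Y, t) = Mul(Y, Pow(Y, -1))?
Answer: -106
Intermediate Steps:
Function('g')(Y, t) = 1
Function('S')(a) = Add(-3, a)
Function('H')(s, v) = Mul(8, v)
Mul(Add(29, Function('H')(5, 3)), Function('S')(Function('g')(2, -4))) = Mul(Add(29, Mul(8, 3)), Add(-3, 1)) = Mul(Add(29, 24), -2) = Mul(53, -2) = -106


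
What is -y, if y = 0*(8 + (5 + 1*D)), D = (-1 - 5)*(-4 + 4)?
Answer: 0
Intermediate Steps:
D = 0 (D = -6*0 = 0)
y = 0 (y = 0*(8 + (5 + 1*0)) = 0*(8 + (5 + 0)) = 0*(8 + 5) = 0*13 = 0)
-y = -1*0 = 0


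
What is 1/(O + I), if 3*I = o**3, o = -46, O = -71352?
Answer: -3/311392 ≈ -9.6342e-6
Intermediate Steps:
I = -97336/3 (I = (1/3)*(-46)**3 = (1/3)*(-97336) = -97336/3 ≈ -32445.)
1/(O + I) = 1/(-71352 - 97336/3) = 1/(-311392/3) = -3/311392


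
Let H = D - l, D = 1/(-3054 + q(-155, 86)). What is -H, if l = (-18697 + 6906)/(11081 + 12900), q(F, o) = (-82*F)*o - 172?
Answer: -12850256675/26135309154 ≈ -0.49168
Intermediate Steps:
q(F, o) = -172 - 82*F*o (q(F, o) = -82*F*o - 172 = -172 - 82*F*o)
l = -11791/23981 ≈ -0.49168
D = 1/1089834 (D = 1/(-3054 + (-172 - 82*(-155)*86)) = 1/(-3054 + (-172 + 1093060)) = 1/(-3054 + 1092888) = 1/1089834 ≈ 9.1757e-7)
H = 12850256675/26135309154 (H = 1/1089834 - 1*(-11791/23981) = 1/1089834 + 11791/23981 = 12850256675/26135309154 ≈ 0.49168)
-H = -1*12850256675/26135309154 = -12850256675/26135309154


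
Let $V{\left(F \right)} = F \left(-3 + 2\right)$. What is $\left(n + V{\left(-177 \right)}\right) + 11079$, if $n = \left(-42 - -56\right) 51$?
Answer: $11970$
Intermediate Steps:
$V{\left(F \right)} = - F$ ($V{\left(F \right)} = F \left(-1\right) = - F$)
$n = 714$ ($n = \left(-42 + 56\right) 51 = 14 \cdot 51 = 714$)
$\left(n + V{\left(-177 \right)}\right) + 11079 = \left(714 - -177\right) + 11079 = \left(714 + 177\right) + 11079 = 891 + 11079 = 11970$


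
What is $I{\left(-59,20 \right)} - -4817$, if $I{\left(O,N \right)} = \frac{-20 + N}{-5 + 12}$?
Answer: $4817$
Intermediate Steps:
$I{\left(O,N \right)} = - \frac{20}{7} + \frac{N}{7}$ ($I{\left(O,N \right)} = \frac{-20 + N}{7} = \left(-20 + N\right) \frac{1}{7} = - \frac{20}{7} + \frac{N}{7}$)
$I{\left(-59,20 \right)} - -4817 = \left(- \frac{20}{7} + \frac{1}{7} \cdot 20\right) - -4817 = \left(- \frac{20}{7} + \frac{20}{7}\right) + 4817 = 0 + 4817 = 4817$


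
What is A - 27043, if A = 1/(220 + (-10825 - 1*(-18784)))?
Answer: -221184696/8179 ≈ -27043.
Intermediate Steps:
A = 1/8179 (A = 1/(220 + (-10825 + 18784)) = 1/(220 + 7959) = 1/8179 ≈ 0.00012226)
A - 27043 = 1/8179 - 27043 = -221184696/8179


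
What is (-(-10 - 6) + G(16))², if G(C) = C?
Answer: 1024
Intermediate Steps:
(-(-10 - 6) + G(16))² = (-(-10 - 6) + 16)² = (-1*(-16) + 16)² = (16 + 16)² = 32² = 1024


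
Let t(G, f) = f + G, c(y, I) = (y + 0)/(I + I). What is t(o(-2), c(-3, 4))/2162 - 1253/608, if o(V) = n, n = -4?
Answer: -1355823/657248 ≈ -2.0629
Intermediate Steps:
o(V) = -4
c(y, I) = y/(2*I) (c(y, I) = y/((2*I)) = y*(1/(2*I)) = y/(2*I))
t(G, f) = G + f
t(o(-2), c(-3, 4))/2162 - 1253/608 = (-4 + (1/2)*(-3)/4)/2162 - 1253/608 = (-4 + (1/2)*(-3)*(1/4))*(1/2162) - 1253*1/608 = (-4 - 3/8)*(1/2162) - 1253/608 = -35/8*1/2162 - 1253/608 = -35/17296 - 1253/608 = -1355823/657248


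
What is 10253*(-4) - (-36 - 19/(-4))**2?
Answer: -671817/16 ≈ -41989.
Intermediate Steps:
10253*(-4) - (-36 - 19/(-4))**2 = -41012 - (-36 - 19*(-1/4))**2 = -41012 - (-36 + 19/4)**2 = -41012 - (-125/4)**2 = -41012 - 1*15625/16 = -41012 - 15625/16 = -671817/16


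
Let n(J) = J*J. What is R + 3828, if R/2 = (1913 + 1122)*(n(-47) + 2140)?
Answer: 26402258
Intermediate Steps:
n(J) = J²
R = 26398430 (R = 2*((1913 + 1122)*((-47)² + 2140)) = 2*(3035*(2209 + 2140)) = 2*(3035*4349) = 2*13199215 = 26398430)
R + 3828 = 26398430 + 3828 = 26402258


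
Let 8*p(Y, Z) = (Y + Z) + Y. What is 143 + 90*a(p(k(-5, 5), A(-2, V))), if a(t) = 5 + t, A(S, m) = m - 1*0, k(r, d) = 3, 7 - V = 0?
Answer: 2957/4 ≈ 739.25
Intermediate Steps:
V = 7 (V = 7 - 1*0 = 7 + 0 = 7)
A(S, m) = m (A(S, m) = m + 0 = m)
p(Y, Z) = Y/4 + Z/8 (p(Y, Z) = ((Y + Z) + Y)/8 = (Z + 2*Y)/8 = Y/4 + Z/8)
143 + 90*a(p(k(-5, 5), A(-2, V))) = 143 + 90*(5 + ((1/4)*3 + (1/8)*7)) = 143 + 90*(5 + (3/4 + 7/8)) = 143 + 90*(5 + 13/8) = 143 + 90*(53/8) = 143 + 2385/4 = 2957/4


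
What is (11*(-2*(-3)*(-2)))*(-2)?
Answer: 264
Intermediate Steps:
(11*(-2*(-3)*(-2)))*(-2) = (11*(6*(-2)))*(-2) = (11*(-12))*(-2) = -132*(-2) = 264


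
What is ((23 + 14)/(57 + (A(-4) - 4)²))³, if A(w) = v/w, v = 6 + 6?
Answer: 50653/1191016 ≈ 0.042529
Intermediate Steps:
v = 12
A(w) = 12/w
((23 + 14)/(57 + (A(-4) - 4)²))³ = ((23 + 14)/(57 + (12/(-4) - 4)²))³ = (37/(57 + (12*(-¼) - 4)²))³ = (37/(57 + (-3 - 4)²))³ = (37/(57 + (-7)²))³ = (37/(57 + 49))³ = (37/106)³ = 50653/1191016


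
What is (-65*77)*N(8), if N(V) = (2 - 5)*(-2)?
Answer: -30030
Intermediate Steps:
N(V) = 6 (N(V) = -3*(-2) = 6)
(-65*77)*N(8) = -65*77*6 = -5005*6 = -30030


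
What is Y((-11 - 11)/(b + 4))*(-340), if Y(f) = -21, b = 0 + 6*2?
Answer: 7140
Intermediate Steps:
b = 12 (b = 0 + 12 = 12)
Y((-11 - 11)/(b + 4))*(-340) = -21*(-340) = 7140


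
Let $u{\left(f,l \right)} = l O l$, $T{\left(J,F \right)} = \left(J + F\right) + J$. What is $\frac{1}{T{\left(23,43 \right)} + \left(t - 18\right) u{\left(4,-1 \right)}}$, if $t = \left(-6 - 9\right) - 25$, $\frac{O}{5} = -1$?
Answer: $\frac{1}{379} \approx 0.0026385$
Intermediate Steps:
$O = -5$ ($O = 5 \left(-1\right) = -5$)
$T{\left(J,F \right)} = F + 2 J$ ($T{\left(J,F \right)} = \left(F + J\right) + J = F + 2 J$)
$u{\left(f,l \right)} = - 5 l^{2}$ ($u{\left(f,l \right)} = l \left(- 5 l\right) = - 5 l^{2}$)
$t = -40$ ($t = -15 - 25 = -40$)
$\frac{1}{T{\left(23,43 \right)} + \left(t - 18\right) u{\left(4,-1 \right)}} = \frac{1}{\left(43 + 2 \cdot 23\right) + \left(-40 - 18\right) \left(- 5 \left(-1\right)^{2}\right)} = \frac{1}{\left(43 + 46\right) - 58 \left(\left(-5\right) 1\right)} = \frac{1}{89 - -290} = \frac{1}{89 + 290} = \frac{1}{379}$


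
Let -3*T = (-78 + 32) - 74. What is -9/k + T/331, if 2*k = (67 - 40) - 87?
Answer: 1393/3310 ≈ 0.42085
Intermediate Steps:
T = 40 (T = -((-78 + 32) - 74)/3 = -(-46 - 74)/3 = -1/3*(-120) = 40)
k = -30 (k = ((67 - 40) - 87)/2 = (27 - 87)/2 = (1/2)*(-60) = -30)
-9/k + T/331 = -9/(-30) + 40/331 = -9*(-1/30) + 40*(1/331) = 3/10 + 40/331 = 1393/3310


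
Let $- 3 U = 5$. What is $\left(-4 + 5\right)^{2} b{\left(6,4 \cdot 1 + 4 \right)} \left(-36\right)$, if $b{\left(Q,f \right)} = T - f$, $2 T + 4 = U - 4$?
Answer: $462$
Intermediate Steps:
$U = - \frac{5}{3}$ ($U = \left(- \frac{1}{3}\right) 5 = - \frac{5}{3} \approx -1.6667$)
$T = - \frac{29}{6}$ ($T = -2 + \frac{- \frac{5}{3} - 4}{2} = -2 + \frac{1}{2} \left(- \frac{17}{3}\right) = -2 - \frac{17}{6} = - \frac{29}{6} \approx -4.8333$)
$b{\left(Q,f \right)} = - \frac{29}{6} - f$
$\left(-4 + 5\right)^{2} b{\left(6,4 \cdot 1 + 4 \right)} \left(-36\right) = \left(-4 + 5\right)^{2} \left(- \frac{29}{6} - \left(4 \cdot 1 + 4\right)\right) \left(-36\right) = 1^{2} \left(- \frac{29}{6} - \left(4 + 4\right)\right) \left(-36\right) = 1 \left(- \frac{29}{6} - 8\right) \left(-36\right) = 1 \left(- \frac{77}{6}\right) \left(-36\right) = \left(- \frac{77}{6}\right) \left(-36\right) = 462$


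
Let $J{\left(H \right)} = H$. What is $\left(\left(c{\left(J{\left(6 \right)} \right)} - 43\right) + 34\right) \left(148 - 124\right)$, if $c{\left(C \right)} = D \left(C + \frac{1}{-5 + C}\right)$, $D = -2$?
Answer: $-552$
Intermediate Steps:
$c{\left(C \right)} = - 2 C - \frac{2}{-5 + C}$ ($c{\left(C \right)} = - 2 \left(C + \frac{1}{-5 + C}\right) = - 2 C - \frac{2}{-5 + C}$)
$\left(\left(c{\left(J{\left(6 \right)} \right)} - 43\right) + 34\right) \left(148 - 124\right) = \left(\left(\frac{2 \left(-1 - 6^{2} + 5 \cdot 6\right)}{-5 + 6} - 43\right) + 34\right) \left(148 - 124\right) = \left(\left(\frac{2 \left(-1 - 36 + 30\right)}{1} - 43\right) + 34\right) 24 = \left(\left(2 \cdot 1 \left(-1 - 36 + 30\right) - 43\right) + 34\right) 24 = \left(\left(2 \cdot 1 \left(-7\right) - 43\right) + 34\right) 24 = \left(\left(-14 - 43\right) + 34\right) 24 = \left(-57 + 34\right) 24 = \left(-23\right) 24 = -552$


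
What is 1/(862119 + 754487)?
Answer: 1/1616606 ≈ 6.1858e-7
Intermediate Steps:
1/(862119 + 754487) = 1/1616606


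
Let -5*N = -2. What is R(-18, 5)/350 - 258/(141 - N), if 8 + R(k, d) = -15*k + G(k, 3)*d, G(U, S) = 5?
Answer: -35677/35150 ≈ -1.0150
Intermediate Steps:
N = 2/5 (N = -1/5*(-2) = 2/5 ≈ 0.40000)
R(k, d) = -8 - 15*k + 5*d (R(k, d) = -8 + (-15*k + 5*d) = -8 - 15*k + 5*d)
R(-18, 5)/350 - 258/(141 - N) = (-8 - 15*(-18) + 5*5)/350 - 258/(141 - 1*2/5) = (-8 + 270 + 25)*(1/350) - 258/(141 - 2/5) = 287*(1/350) - 258/703/5 = 41/50 - 258*5/703 = 41/50 - 1290/703 = -35677/35150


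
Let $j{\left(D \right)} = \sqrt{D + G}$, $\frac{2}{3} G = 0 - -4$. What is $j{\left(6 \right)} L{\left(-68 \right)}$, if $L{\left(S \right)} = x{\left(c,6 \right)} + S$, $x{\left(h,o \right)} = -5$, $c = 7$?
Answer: $- 146 \sqrt{3} \approx -252.88$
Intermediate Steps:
$G = 6$ ($G = \frac{3 \left(0 - -4\right)}{2} = \frac{3 \left(0 + 4\right)}{2} = \frac{3}{2} \cdot 4 = 6$)
$j{\left(D \right)} = \sqrt{6 + D}$ ($j{\left(D \right)} = \sqrt{D + 6} = \sqrt{6 + D}$)
$L{\left(S \right)} = -5 + S$
$j{\left(6 \right)} L{\left(-68 \right)} = \sqrt{6 + 6} \left(-5 - 68\right) = \sqrt{12} \left(-73\right) = 2 \sqrt{3} \left(-73\right) = - 146 \sqrt{3}$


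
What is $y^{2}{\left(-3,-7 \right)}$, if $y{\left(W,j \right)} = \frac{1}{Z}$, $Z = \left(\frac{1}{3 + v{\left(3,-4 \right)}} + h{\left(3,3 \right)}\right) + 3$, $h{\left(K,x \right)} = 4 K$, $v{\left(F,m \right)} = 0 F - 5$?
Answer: $\frac{4}{841} \approx 0.0047562$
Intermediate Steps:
$v{\left(F,m \right)} = -5$ ($v{\left(F,m \right)} = 0 - 5 = -5$)
$Z = \frac{29}{2}$ ($Z = \left(\frac{1}{3 - 5} + 4 \cdot 3\right) + 3 = \left(\frac{1}{-2} + 12\right) + 3 = \left(- \frac{1}{2} + 12\right) + 3 = \frac{23}{2} + 3 = \frac{29}{2} \approx 14.5$)
$y{\left(W,j \right)} = \frac{2}{29}$ ($y{\left(W,j \right)} = \frac{1}{\frac{29}{2}} = \frac{2}{29}$)
$y^{2}{\left(-3,-7 \right)} = \left(\frac{2}{29}\right)^{2} = \frac{4}{841}$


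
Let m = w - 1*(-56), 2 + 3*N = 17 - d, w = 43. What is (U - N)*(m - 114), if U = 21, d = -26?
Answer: -110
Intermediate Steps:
N = 41/3 (N = -⅔ + (17 - 1*(-26))/3 = -⅔ + (17 + 26)/3 = -⅔ + (⅓)*43 = -⅔ + 43/3 = 41/3 ≈ 13.667)
m = 99 (m = 43 - 1*(-56) = 43 + 56 = 99)
(U - N)*(m - 114) = (21 - 1*41/3)*(99 - 114) = (21 - 41/3)*(-15) = (22/3)*(-15) = -110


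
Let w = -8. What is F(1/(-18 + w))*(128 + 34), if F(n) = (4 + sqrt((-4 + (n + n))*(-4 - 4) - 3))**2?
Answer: 96066/13 + 1296*sqrt(5005)/13 ≈ 14443.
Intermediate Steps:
F(n) = (4 + sqrt(29 - 16*n))**2 (F(n) = (4 + sqrt((-4 + 2*n)*(-8) - 3))**2 = (4 + sqrt((32 - 16*n) - 3))**2 = (4 + sqrt(29 - 16*n))**2)
F(1/(-18 + w))*(128 + 34) = (4 + sqrt(29 - 16/(-18 - 8)))**2*(128 + 34) = (4 + sqrt(29 - 16/(-26)))**2*162 = (4 + sqrt(29 - 16*(-1/26)))**2*162 = (4 + sqrt(29 + 8/13))**2*162 = (4 + sqrt(385/13))**2*162 = (4 + sqrt(5005)/13)**2*162 = 162*(4 + sqrt(5005)/13)**2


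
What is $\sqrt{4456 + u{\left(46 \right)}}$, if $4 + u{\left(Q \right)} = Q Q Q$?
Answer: $2 \sqrt{25447} \approx 319.04$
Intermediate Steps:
$u{\left(Q \right)} = -4 + Q^{3}$ ($u{\left(Q \right)} = -4 + Q Q Q = -4 + Q^{2} Q = -4 + Q^{3}$)
$\sqrt{4456 + u{\left(46 \right)}} = \sqrt{4456 - \left(4 - 46^{3}\right)} = \sqrt{4456 + \left(-4 + 97336\right)} = \sqrt{4456 + 97332} = \sqrt{101788} = 2 \sqrt{25447}$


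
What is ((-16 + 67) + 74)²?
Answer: 15625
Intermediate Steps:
((-16 + 67) + 74)² = (51 + 74)² = 125² = 15625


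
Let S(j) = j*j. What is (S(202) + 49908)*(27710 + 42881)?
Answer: 6403450792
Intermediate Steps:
S(j) = j²
(S(202) + 49908)*(27710 + 42881) = (202² + 49908)*(27710 + 42881) = (40804 + 49908)*70591 = 90712*70591 = 6403450792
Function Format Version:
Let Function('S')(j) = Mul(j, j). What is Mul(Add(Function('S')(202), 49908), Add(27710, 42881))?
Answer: 6403450792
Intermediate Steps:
Function('S')(j) = Pow(j, 2)
Mul(Add(Function('S')(202), 49908), Add(27710, 42881)) = Mul(Add(Pow(202, 2), 49908), Add(27710, 42881)) = Mul(Add(40804, 49908), 70591) = Mul(90712, 70591) = 6403450792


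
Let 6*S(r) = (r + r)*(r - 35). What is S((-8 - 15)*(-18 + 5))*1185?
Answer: 31179720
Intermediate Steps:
S(r) = r*(-35 + r)/3 (S(r) = ((r + r)*(r - 35))/6 = ((2*r)*(-35 + r))/6 = (2*r*(-35 + r))/6 = r*(-35 + r)/3)
S((-8 - 15)*(-18 + 5))*1185 = (((-8 - 15)*(-18 + 5))*(-35 + (-8 - 15)*(-18 + 5))/3)*1185 = ((-23*(-13))*(-35 - 23*(-13))/3)*1185 = ((⅓)*299*(-35 + 299))*1185 = ((⅓)*299*264)*1185 = 26312*1185 = 31179720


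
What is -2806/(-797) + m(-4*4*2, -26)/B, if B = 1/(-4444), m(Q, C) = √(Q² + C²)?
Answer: 2806/797 - 44440*√17 ≈ -1.8323e+5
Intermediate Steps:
m(Q, C) = √(C² + Q²)
B = -1/4444 ≈ -0.00022502
-2806/(-797) + m(-4*4*2, -26)/B = -2806/(-797) + √((-26)² + (-4*4*2)²)/(-1/4444) = -2806*(-1/797) + √(676 + (-16*2)²)*(-4444) = 2806/797 + √(676 + (-32)²)*(-4444) = 2806/797 + √(676 + 1024)*(-4444) = 2806/797 + √1700*(-4444) = 2806/797 + (10*√17)*(-4444) = 2806/797 - 44440*√17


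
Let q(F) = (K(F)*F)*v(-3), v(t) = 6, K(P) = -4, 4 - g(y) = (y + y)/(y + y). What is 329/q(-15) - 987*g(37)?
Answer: -1065631/360 ≈ -2960.1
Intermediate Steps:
g(y) = 3 (g(y) = 4 - (y + y)/(y + y) = 4 - 2*y/(2*y) = 4 - 2*y*1/(2*y) = 4 - 1*1 = 4 - 1 = 3)
q(F) = -24*F (q(F) = -4*F*6 = -24*F)
329/q(-15) - 987*g(37) = 329/((-24*(-15))) - 987*3 = 329/360 - 2961 = -1065631/360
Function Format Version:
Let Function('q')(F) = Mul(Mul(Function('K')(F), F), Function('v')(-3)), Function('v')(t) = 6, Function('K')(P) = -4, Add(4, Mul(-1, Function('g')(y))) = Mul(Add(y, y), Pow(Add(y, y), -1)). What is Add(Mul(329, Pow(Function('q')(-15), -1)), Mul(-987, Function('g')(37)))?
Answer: Rational(-1065631, 360) ≈ -2960.1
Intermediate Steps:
Function('g')(y) = 3 (Function('g')(y) = Add(4, Mul(-1, Mul(Add(y, y), Pow(Add(y, y), -1)))) = Add(4, Mul(-1, Mul(Mul(2, y), Pow(Mul(2, y), -1)))) = Add(4, Mul(-1, Mul(Mul(2, y), Mul(Rational(1, 2), Pow(y, -1))))) = Add(4, Mul(-1, 1)) = Add(4, -1) = 3)
Function('q')(F) = Mul(-24, F) (Function('q')(F) = Mul(Mul(-4, F), 6) = Mul(-24, F))
Add(Mul(329, Pow(Function('q')(-15), -1)), Mul(-987, Function('g')(37))) = Add(Mul(329, Pow(Mul(-24, -15), -1)), Mul(-987, 3)) = Add(Mul(329, Pow(360, -1)), -2961) = Add(Mul(329, Rational(1, 360)), -2961) = Add(Rational(329, 360), -2961) = Rational(-1065631, 360)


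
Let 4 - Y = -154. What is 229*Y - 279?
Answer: 35903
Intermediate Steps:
Y = 158 (Y = 4 - 1*(-154) = 4 + 154 = 158)
229*Y - 279 = 229*158 - 279 = 36182 - 279 = 35903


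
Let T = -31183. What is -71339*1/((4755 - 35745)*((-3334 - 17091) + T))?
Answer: -71339/1599331920 ≈ -4.4606e-5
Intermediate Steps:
-71339*1/((4755 - 35745)*((-3334 - 17091) + T)) = -71339*1/((4755 - 35745)*((-3334 - 17091) - 31183)) = -71339*(-1/(30990*(-20425 - 31183))) = -71339/((-30990*(-51608))) = -71339/1599331920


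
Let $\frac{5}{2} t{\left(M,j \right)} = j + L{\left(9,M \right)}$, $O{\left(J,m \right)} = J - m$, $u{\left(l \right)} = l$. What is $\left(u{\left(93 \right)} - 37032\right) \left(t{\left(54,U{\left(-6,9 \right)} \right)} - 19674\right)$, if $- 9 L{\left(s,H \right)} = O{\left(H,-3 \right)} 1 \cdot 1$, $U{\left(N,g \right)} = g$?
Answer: $\frac{3633492422}{5} \approx 7.267 \cdot 10^{8}$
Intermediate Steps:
$L{\left(s,H \right)} = - \frac{1}{3} - \frac{H}{9}$ ($L{\left(s,H \right)} = - \frac{\left(H - -3\right) 1 \cdot 1}{9} = - \frac{\left(H + 3\right) 1 \cdot 1}{9} = - \frac{\left(3 + H\right) 1 \cdot 1}{9} = - \frac{\left(3 + H\right) 1}{9} = - \frac{3 + H}{9} = - \frac{1}{3} - \frac{H}{9}$)
$t{\left(M,j \right)} = - \frac{2}{15} - \frac{2 M}{45} + \frac{2 j}{5}$ ($t{\left(M,j \right)} = \frac{2 \left(j - \left(\frac{1}{3} + \frac{M}{9}\right)\right)}{5} = \frac{2 \left(- \frac{1}{3} + j - \frac{M}{9}\right)}{5} = - \frac{2}{15} - \frac{2 M}{45} + \frac{2 j}{5}$)
$\left(u{\left(93 \right)} - 37032\right) \left(t{\left(54,U{\left(-6,9 \right)} \right)} - 19674\right) = \left(93 - 37032\right) \left(\left(- \frac{2}{15} - \frac{12}{5} + \frac{2}{5} \cdot 9\right) - 19674\right) = - 36939 \left(\left(- \frac{2}{15} - \frac{12}{5} + \frac{18}{5}\right) - 19674\right) = - 36939 \left(\frac{16}{15} - 19674\right) = \left(-36939\right) \left(- \frac{295094}{15}\right) = \frac{3633492422}{5}$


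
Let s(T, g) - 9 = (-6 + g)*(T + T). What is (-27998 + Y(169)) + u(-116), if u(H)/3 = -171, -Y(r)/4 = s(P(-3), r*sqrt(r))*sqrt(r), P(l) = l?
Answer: 654613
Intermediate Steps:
s(T, g) = 9 + 2*T*(-6 + g) (s(T, g) = 9 + (-6 + g)*(T + T) = 9 + (-6 + g)*(2*T) = 9 + 2*T*(-6 + g))
Y(r) = -4*sqrt(r)*(45 - 6*r**(3/2)) (Y(r) = -4*(9 - 12*(-3) + 2*(-3)*(r*sqrt(r)))*sqrt(r) = -4*(9 + 36 + 2*(-3)*r**(3/2))*sqrt(r) = -4*(9 + 36 - 6*r**(3/2))*sqrt(r) = -4*(45 - 6*r**(3/2))*sqrt(r) = -4*sqrt(r)*(45 - 6*r**(3/2)))
u(H) = -513 (u(H) = 3*(-171) = -513)
(-27998 + Y(169)) + u(-116) = (-27998 + (-180*sqrt(169) + 24*169**2)) - 513 = (-27998 + (-180*13 + 24*28561)) - 513 = (-27998 + (-2340 + 685464)) - 513 = (-27998 + 683124) - 513 = 655126 - 513 = 654613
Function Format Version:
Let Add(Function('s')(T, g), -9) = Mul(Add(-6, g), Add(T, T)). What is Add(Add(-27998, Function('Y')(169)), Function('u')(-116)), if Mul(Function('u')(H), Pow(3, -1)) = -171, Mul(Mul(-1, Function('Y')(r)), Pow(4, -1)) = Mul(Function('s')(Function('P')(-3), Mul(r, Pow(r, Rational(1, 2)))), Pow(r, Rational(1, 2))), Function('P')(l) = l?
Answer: 654613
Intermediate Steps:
Function('s')(T, g) = Add(9, Mul(2, T, Add(-6, g))) (Function('s')(T, g) = Add(9, Mul(Add(-6, g), Add(T, T))) = Add(9, Mul(Add(-6, g), Mul(2, T))) = Add(9, Mul(2, T, Add(-6, g))))
Function('Y')(r) = Mul(-4, Pow(r, Rational(1, 2)), Add(45, Mul(-6, Pow(r, Rational(3, 2))))) (Function('Y')(r) = Mul(-4, Mul(Add(9, Mul(-12, -3), Mul(2, -3, Mul(r, Pow(r, Rational(1, 2))))), Pow(r, Rational(1, 2)))) = Mul(-4, Mul(Add(9, 36, Mul(2, -3, Pow(r, Rational(3, 2)))), Pow(r, Rational(1, 2)))) = Mul(-4, Mul(Add(9, 36, Mul(-6, Pow(r, Rational(3, 2)))), Pow(r, Rational(1, 2)))) = Mul(-4, Mul(Add(45, Mul(-6, Pow(r, Rational(3, 2)))), Pow(r, Rational(1, 2)))) = Mul(-4, Mul(Pow(r, Rational(1, 2)), Add(45, Mul(-6, Pow(r, Rational(3, 2)))))) = Mul(-4, Pow(r, Rational(1, 2)), Add(45, Mul(-6, Pow(r, Rational(3, 2))))))
Function('u')(H) = -513 (Function('u')(H) = Mul(3, -171) = -513)
Add(Add(-27998, Function('Y')(169)), Function('u')(-116)) = Add(Add(-27998, Add(Mul(-180, Pow(169, Rational(1, 2))), Mul(24, Pow(169, 2)))), -513) = Add(Add(-27998, Add(Mul(-180, 13), Mul(24, 28561))), -513) = Add(Add(-27998, Add(-2340, 685464)), -513) = Add(Add(-27998, 683124), -513) = Add(655126, -513) = 654613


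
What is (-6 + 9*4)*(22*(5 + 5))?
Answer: 6600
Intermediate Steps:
(-6 + 9*4)*(22*(5 + 5)) = (-6 + 36)*(22*10) = 30*220 = 6600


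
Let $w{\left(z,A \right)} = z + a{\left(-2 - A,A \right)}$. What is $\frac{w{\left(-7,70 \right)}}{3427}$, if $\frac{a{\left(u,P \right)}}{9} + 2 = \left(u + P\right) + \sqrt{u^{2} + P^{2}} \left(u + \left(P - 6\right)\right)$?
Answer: $- \frac{43}{3427} - \frac{144 \sqrt{2521}}{3427} \approx -2.1223$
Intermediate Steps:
$a{\left(u,P \right)} = -18 + 9 P + 9 u + 9 \sqrt{P^{2} + u^{2}} \left(-6 + P + u\right)$ ($a{\left(u,P \right)} = -18 + 9 \left(\left(u + P\right) + \sqrt{u^{2} + P^{2}} \left(u + \left(P - 6\right)\right)\right) = -18 + 9 \left(\left(P + u\right) + \sqrt{P^{2} + u^{2}} \left(u + \left(P - 6\right)\right)\right) = -18 + 9 \left(\left(P + u\right) + \sqrt{P^{2} + u^{2}} \left(u + \left(-6 + P\right)\right)\right) = -18 + 9 \left(\left(P + u\right) + \sqrt{P^{2} + u^{2}} \left(-6 + P + u\right)\right) = -18 + 9 \left(P + u + \sqrt{P^{2} + u^{2}} \left(-6 + P + u\right)\right) = -18 + \left(9 P + 9 u + 9 \sqrt{P^{2} + u^{2}} \left(-6 + P + u\right)\right) = -18 + 9 P + 9 u + 9 \sqrt{P^{2} + u^{2}} \left(-6 + P + u\right)$)
$w{\left(z,A \right)} = -36 + z - 54 \sqrt{A^{2} + \left(-2 - A\right)^{2}} + 9 A \sqrt{A^{2} + \left(-2 - A\right)^{2}} + 9 \sqrt{A^{2} + \left(-2 - A\right)^{2}} \left(-2 - A\right)$ ($w{\left(z,A \right)} = z + \left(-18 - 54 \sqrt{A^{2} + \left(-2 - A\right)^{2}} + 9 A + 9 \left(-2 - A\right) + 9 A \sqrt{A^{2} + \left(-2 - A\right)^{2}} + 9 \left(-2 - A\right) \sqrt{A^{2} + \left(-2 - A\right)^{2}}\right) = z + \left(-18 - 54 \sqrt{A^{2} + \left(-2 - A\right)^{2}} + 9 A - \left(18 + 9 A\right) + 9 A \sqrt{A^{2} + \left(-2 - A\right)^{2}} + 9 \sqrt{A^{2} + \left(-2 - A\right)^{2}} \left(-2 - A\right)\right) = z + \left(-36 - 54 \sqrt{A^{2} + \left(-2 - A\right)^{2}} + 9 A \sqrt{A^{2} + \left(-2 - A\right)^{2}} + 9 \sqrt{A^{2} + \left(-2 - A\right)^{2}} \left(-2 - A\right)\right) = -36 + z - 54 \sqrt{A^{2} + \left(-2 - A\right)^{2}} + 9 A \sqrt{A^{2} + \left(-2 - A\right)^{2}} + 9 \sqrt{A^{2} + \left(-2 - A\right)^{2}} \left(-2 - A\right)$)
$\frac{w{\left(-7,70 \right)}}{3427} = \frac{-36 - 7 - 72 \sqrt{4 + 2 \cdot 70^{2} + 4 \cdot 70}}{3427} = \left(-36 - 7 - 72 \sqrt{4 + 2 \cdot 4900 + 280}\right) \frac{1}{3427} = \left(-36 - 7 - 72 \sqrt{4 + 9800 + 280}\right) \frac{1}{3427} = \left(-36 - 7 - 72 \sqrt{10084}\right) \frac{1}{3427} = \left(-36 - 7 - 72 \cdot 2 \sqrt{2521}\right) \frac{1}{3427} = \left(-36 - 7 - 144 \sqrt{2521}\right) \frac{1}{3427} = \left(-43 - 144 \sqrt{2521}\right) \frac{1}{3427} = - \frac{43}{3427} - \frac{144 \sqrt{2521}}{3427}$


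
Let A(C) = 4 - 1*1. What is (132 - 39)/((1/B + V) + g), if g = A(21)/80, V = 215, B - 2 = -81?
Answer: 587760/1358957 ≈ 0.43251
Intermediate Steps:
A(C) = 3 (A(C) = 4 - 1 = 3)
B = -79 (B = 2 - 81 = -79)
g = 3/80 ≈ 0.037500
(132 - 39)/((1/B + V) + g) = (132 - 39)/((1/(-79) + 215) + 3/80) = 93/((-1/79 + 215) + 3/80) = 93/(16984/79 + 3/80) = 93/(1358957/6320) = 93*(6320/1358957) = 587760/1358957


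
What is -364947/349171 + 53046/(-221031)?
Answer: -11020747247/8575290589 ≈ -1.2852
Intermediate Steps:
-364947/349171 + 53046/(-221031) = -364947*1/349171 + 53046*(-1/221031) = -364947/349171 - 5894/24559 = -11020747247/8575290589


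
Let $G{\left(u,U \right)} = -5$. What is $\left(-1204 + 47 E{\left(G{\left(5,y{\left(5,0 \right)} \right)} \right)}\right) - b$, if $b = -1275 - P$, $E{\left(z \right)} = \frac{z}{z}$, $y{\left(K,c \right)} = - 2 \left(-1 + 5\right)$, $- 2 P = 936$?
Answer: $-350$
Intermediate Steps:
$P = -468$ ($P = \left(- \frac{1}{2}\right) 936 = -468$)
$y{\left(K,c \right)} = -8$ ($y{\left(K,c \right)} = \left(-2\right) 4 = -8$)
$E{\left(z \right)} = 1$
$b = -807$ ($b = -1275 - -468 = -1275 + 468 = -807$)
$\left(-1204 + 47 E{\left(G{\left(5,y{\left(5,0 \right)} \right)} \right)}\right) - b = \left(-1204 + 47 \cdot 1\right) - -807 = \left(-1204 + 47\right) + 807 = -1157 + 807 = -350$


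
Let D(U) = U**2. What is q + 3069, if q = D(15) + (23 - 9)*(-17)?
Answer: 3056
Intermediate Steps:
q = -13 (q = 15**2 + (23 - 9)*(-17) = 225 + 14*(-17) = 225 - 238 = -13)
q + 3069 = -13 + 3069 = 3056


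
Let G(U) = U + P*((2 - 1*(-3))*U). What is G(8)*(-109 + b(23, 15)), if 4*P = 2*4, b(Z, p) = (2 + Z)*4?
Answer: -792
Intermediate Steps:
b(Z, p) = 8 + 4*Z
P = 2 (P = (2*4)/4 = (¼)*8 = 2)
G(U) = 11*U (G(U) = U + 2*((2 - 1*(-3))*U) = U + 2*((2 + 3)*U) = U + 2*(5*U) = U + 10*U = 11*U)
G(8)*(-109 + b(23, 15)) = (11*8)*(-109 + (8 + 4*23)) = 88*(-109 + (8 + 92)) = 88*(-109 + 100) = 88*(-9) = -792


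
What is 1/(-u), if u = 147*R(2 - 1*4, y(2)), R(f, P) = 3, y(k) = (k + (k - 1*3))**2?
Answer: -1/441 ≈ -0.0022676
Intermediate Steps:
y(k) = (-3 + 2*k)**2 (y(k) = (k + (k - 3))**2 = (k + (-3 + k))**2 = (-3 + 2*k)**2)
u = 441 (u = 147*3 = 441)
1/(-u) = 1/(-1*441) = 1/(-441) = -1/441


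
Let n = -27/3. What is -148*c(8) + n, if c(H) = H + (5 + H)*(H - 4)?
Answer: -8889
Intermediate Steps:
n = -9 (n = -27*1/3 = -9)
c(H) = H + (-4 + H)*(5 + H) (c(H) = H + (5 + H)*(-4 + H) = H + (-4 + H)*(5 + H))
-148*c(8) + n = -148*(-20 + 8**2 + 2*8) - 9 = -148*(-20 + 64 + 16) - 9 = -148*60 - 9 = -8880 - 9 = -8889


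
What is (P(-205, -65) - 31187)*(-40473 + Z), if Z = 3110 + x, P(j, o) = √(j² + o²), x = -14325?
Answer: 1611993656 - 1292200*√74 ≈ 1.6009e+9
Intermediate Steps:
Z = -11215 (Z = 3110 - 14325 = -11215)
(P(-205, -65) - 31187)*(-40473 + Z) = (√((-205)² + (-65)²) - 31187)*(-40473 - 11215) = (√(42025 + 4225) - 31187)*(-51688) = (√46250 - 31187)*(-51688) = (25*√74 - 31187)*(-51688) = (-31187 + 25*√74)*(-51688) = 1611993656 - 1292200*√74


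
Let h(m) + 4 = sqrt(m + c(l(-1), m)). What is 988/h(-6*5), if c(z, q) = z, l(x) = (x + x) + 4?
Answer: -988/11 - 494*I*sqrt(7)/11 ≈ -89.818 - 118.82*I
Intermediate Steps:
l(x) = 4 + 2*x (l(x) = 2*x + 4 = 4 + 2*x)
h(m) = -4 + sqrt(2 + m) (h(m) = -4 + sqrt(m + (4 + 2*(-1))) = -4 + sqrt(m + (4 - 2)) = -4 + sqrt(m + 2) = -4 + sqrt(2 + m))
988/h(-6*5) = 988/(-4 + sqrt(2 - 6*5)) = 988/(-4 + sqrt(2 - 30)) = 988/(-4 + sqrt(-28)) = 988/(-4 + 2*I*sqrt(7))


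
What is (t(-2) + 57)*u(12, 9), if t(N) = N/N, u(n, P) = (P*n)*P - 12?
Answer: 55680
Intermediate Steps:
u(n, P) = -12 + n*P² (u(n, P) = n*P² - 12 = -12 + n*P²)
t(N) = 1
(t(-2) + 57)*u(12, 9) = (1 + 57)*(-12 + 12*9²) = 58*(-12 + 12*81) = 58*(-12 + 972) = 58*960 = 55680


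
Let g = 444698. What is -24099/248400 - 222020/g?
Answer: -10977757517/18410497200 ≈ -0.59628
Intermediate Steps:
-24099/248400 - 222020/g = -24099/248400 - 222020/444698 = -24099*1/248400 - 222020*1/444698 = -8033/82800 - 111010/222349 = -10977757517/18410497200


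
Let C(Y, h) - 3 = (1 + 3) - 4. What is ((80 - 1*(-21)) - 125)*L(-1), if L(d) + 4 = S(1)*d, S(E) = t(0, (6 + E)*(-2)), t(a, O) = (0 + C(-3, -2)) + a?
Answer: 168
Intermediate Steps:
C(Y, h) = 3 (C(Y, h) = 3 + ((1 + 3) - 4) = 3 + (4 - 4) = 3 + 0 = 3)
t(a, O) = 3 + a (t(a, O) = (0 + 3) + a = 3 + a)
S(E) = 3 (S(E) = 3 + 0 = 3)
L(d) = -4 + 3*d
((80 - 1*(-21)) - 125)*L(-1) = ((80 - 1*(-21)) - 125)*(-4 + 3*(-1)) = ((80 + 21) - 125)*(-4 - 3) = (101 - 125)*(-7) = -24*(-7) = 168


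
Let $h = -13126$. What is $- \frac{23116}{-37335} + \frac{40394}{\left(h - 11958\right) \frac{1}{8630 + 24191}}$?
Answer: $- \frac{24748549070023}{468255570} \approx -52853.0$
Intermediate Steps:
$- \frac{23116}{-37335} + \frac{40394}{\left(h - 11958\right) \frac{1}{8630 + 24191}} = - \frac{23116}{-37335} + \frac{40394}{\left(-13126 - 11958\right) \frac{1}{8630 + 24191}} = \left(-23116\right) \left(- \frac{1}{37335}\right) + \frac{40394}{\left(-25084\right) \frac{1}{32821}} = \frac{23116}{37335} + \frac{40394}{\left(-25084\right) \frac{1}{32821}} = \frac{23116}{37335} + \frac{40394}{- \frac{25084}{32821}} = \frac{23116}{37335} + 40394 \left(- \frac{32821}{25084}\right) = \frac{23116}{37335} - \frac{662885737}{12542} = - \frac{24748549070023}{468255570}$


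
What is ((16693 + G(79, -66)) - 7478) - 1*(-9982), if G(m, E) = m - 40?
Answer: 19236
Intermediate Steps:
G(m, E) = -40 + m
((16693 + G(79, -66)) - 7478) - 1*(-9982) = ((16693 + (-40 + 79)) - 7478) - 1*(-9982) = ((16693 + 39) - 7478) + 9982 = (16732 - 7478) + 9982 = 9254 + 9982 = 19236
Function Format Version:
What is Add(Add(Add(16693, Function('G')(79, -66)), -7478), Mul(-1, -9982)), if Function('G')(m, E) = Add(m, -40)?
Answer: 19236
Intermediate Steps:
Function('G')(m, E) = Add(-40, m)
Add(Add(Add(16693, Function('G')(79, -66)), -7478), Mul(-1, -9982)) = Add(Add(Add(16693, Add(-40, 79)), -7478), Mul(-1, -9982)) = Add(Add(Add(16693, 39), -7478), 9982) = Add(Add(16732, -7478), 9982) = Add(9254, 9982) = 19236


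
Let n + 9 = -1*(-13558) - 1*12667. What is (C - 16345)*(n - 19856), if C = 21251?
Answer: -93086444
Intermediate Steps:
n = 882 (n = -9 + (-1*(-13558) - 1*12667) = -9 + (13558 - 12667) = -9 + 891 = 882)
(C - 16345)*(n - 19856) = (21251 - 16345)*(882 - 19856) = 4906*(-18974) = -93086444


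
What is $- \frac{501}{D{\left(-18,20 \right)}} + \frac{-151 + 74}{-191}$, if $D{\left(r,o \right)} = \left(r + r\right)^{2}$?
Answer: $\frac{1367}{82512} \approx 0.016567$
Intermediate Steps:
$D{\left(r,o \right)} = 4 r^{2}$ ($D{\left(r,o \right)} = \left(2 r\right)^{2} = 4 r^{2}$)
$- \frac{501}{D{\left(-18,20 \right)}} + \frac{-151 + 74}{-191} = - \frac{501}{4 \left(-18\right)^{2}} + \frac{-151 + 74}{-191} = - \frac{501}{4 \cdot 324} - - \frac{77}{191} = - \frac{501}{1296} + \frac{77}{191} = \left(-501\right) \frac{1}{1296} + \frac{77}{191} = - \frac{167}{432} + \frac{77}{191} = \frac{1367}{82512}$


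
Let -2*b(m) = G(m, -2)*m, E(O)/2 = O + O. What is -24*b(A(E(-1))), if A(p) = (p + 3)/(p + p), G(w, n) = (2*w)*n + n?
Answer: -15/4 ≈ -3.7500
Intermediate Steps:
G(w, n) = n + 2*n*w (G(w, n) = 2*n*w + n = n + 2*n*w)
E(O) = 4*O (E(O) = 2*(O + O) = 2*(2*O) = 4*O)
A(p) = (3 + p)/(2*p) (A(p) = (3 + p)/((2*p)) = (3 + p)*(1/(2*p)) = (3 + p)/(2*p))
b(m) = -m*(-2 - 4*m)/2 (b(m) = -(-2*(1 + 2*m))*m/2 = -(-2 - 4*m)*m/2 = -m*(-2 - 4*m)/2)
-24*b(A(E(-1))) = -24*(3 + 4*(-1))/(2*((4*(-1))))*(1 + 2*((3 + 4*(-1))/(2*((4*(-1)))))) = -24*(½)*(3 - 4)/(-4)*(1 + 2*((½)*(3 - 4)/(-4))) = -24*(½)*(-¼)*(-1)*(1 + 2*((½)*(-¼)*(-1))) = -3*(1 + 2*(⅛)) = -3*(1 + ¼) = -3*5/4 = -24*5/32 = -15/4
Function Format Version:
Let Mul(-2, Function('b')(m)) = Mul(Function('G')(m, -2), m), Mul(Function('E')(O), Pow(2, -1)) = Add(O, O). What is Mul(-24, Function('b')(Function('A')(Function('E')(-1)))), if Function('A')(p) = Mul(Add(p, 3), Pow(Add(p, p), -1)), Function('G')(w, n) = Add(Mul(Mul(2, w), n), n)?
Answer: Rational(-15, 4) ≈ -3.7500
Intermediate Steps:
Function('G')(w, n) = Add(n, Mul(2, n, w)) (Function('G')(w, n) = Add(Mul(2, n, w), n) = Add(n, Mul(2, n, w)))
Function('E')(O) = Mul(4, O) (Function('E')(O) = Mul(2, Add(O, O)) = Mul(2, Mul(2, O)) = Mul(4, O))
Function('A')(p) = Mul(Rational(1, 2), Pow(p, -1), Add(3, p)) (Function('A')(p) = Mul(Add(3, p), Pow(Mul(2, p), -1)) = Mul(Add(3, p), Mul(Rational(1, 2), Pow(p, -1))) = Mul(Rational(1, 2), Pow(p, -1), Add(3, p)))
Function('b')(m) = Mul(Rational(-1, 2), m, Add(-2, Mul(-4, m))) (Function('b')(m) = Mul(Rational(-1, 2), Mul(Mul(-2, Add(1, Mul(2, m))), m)) = Mul(Rational(-1, 2), Mul(Add(-2, Mul(-4, m)), m)) = Mul(Rational(-1, 2), Mul(m, Add(-2, Mul(-4, m)))) = Mul(Rational(-1, 2), m, Add(-2, Mul(-4, m))))
Mul(-24, Function('b')(Function('A')(Function('E')(-1)))) = Mul(-24, Mul(Mul(Rational(1, 2), Pow(Mul(4, -1), -1), Add(3, Mul(4, -1))), Add(1, Mul(2, Mul(Rational(1, 2), Pow(Mul(4, -1), -1), Add(3, Mul(4, -1))))))) = Mul(-24, Mul(Mul(Rational(1, 2), Pow(-4, -1), Add(3, -4)), Add(1, Mul(2, Mul(Rational(1, 2), Pow(-4, -1), Add(3, -4)))))) = Mul(-24, Mul(Mul(Rational(1, 2), Rational(-1, 4), -1), Add(1, Mul(2, Mul(Rational(1, 2), Rational(-1, 4), -1))))) = Mul(-24, Mul(Rational(1, 8), Add(1, Mul(2, Rational(1, 8))))) = Mul(-24, Mul(Rational(1, 8), Add(1, Rational(1, 4)))) = Mul(-24, Mul(Rational(1, 8), Rational(5, 4))) = Mul(-24, Rational(5, 32)) = Rational(-15, 4)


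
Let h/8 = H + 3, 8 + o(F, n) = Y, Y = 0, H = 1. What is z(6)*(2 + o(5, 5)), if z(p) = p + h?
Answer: -228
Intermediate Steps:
o(F, n) = -8 (o(F, n) = -8 + 0 = -8)
h = 32 (h = 8*(1 + 3) = 8*4 = 32)
z(p) = 32 + p (z(p) = p + 32 = 32 + p)
z(6)*(2 + o(5, 5)) = (32 + 6)*(2 - 8) = 38*(-6) = -228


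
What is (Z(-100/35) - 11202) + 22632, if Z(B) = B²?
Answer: 560470/49 ≈ 11438.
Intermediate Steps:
(Z(-100/35) - 11202) + 22632 = ((-100/35)² - 11202) + 22632 = ((-100*1/35)² - 11202) + 22632 = ((-20/7)² - 11202) + 22632 = (400/49 - 11202) + 22632 = -548498/49 + 22632 = 560470/49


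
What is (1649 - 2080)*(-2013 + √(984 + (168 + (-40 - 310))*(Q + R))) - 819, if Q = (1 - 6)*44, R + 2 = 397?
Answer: 866784 - 431*I*√30866 ≈ 8.6678e+5 - 75721.0*I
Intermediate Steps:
R = 395 (R = -2 + 397 = 395)
Q = -220 (Q = -5*44 = -220)
(1649 - 2080)*(-2013 + √(984 + (168 + (-40 - 310))*(Q + R))) - 819 = (1649 - 2080)*(-2013 + √(984 + (168 + (-40 - 310))*(-220 + 395))) - 819 = -431*(-2013 + √(984 + (168 - 350)*175)) - 819 = -431*(-2013 + √(984 - 182*175)) - 819 = -431*(-2013 + √(984 - 31850)) - 819 = -431*(-2013 + √(-30866)) - 819 = -431*(-2013 + I*√30866) - 819 = (867603 - 431*I*√30866) - 819 = 866784 - 431*I*√30866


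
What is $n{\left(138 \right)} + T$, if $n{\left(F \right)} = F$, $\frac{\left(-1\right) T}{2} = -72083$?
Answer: $144304$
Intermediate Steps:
$T = 144166$ ($T = \left(-2\right) \left(-72083\right) = 144166$)
$n{\left(138 \right)} + T = 138 + 144166 = 144304$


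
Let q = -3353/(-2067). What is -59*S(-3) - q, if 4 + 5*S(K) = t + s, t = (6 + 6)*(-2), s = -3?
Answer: 3763778/10335 ≈ 364.18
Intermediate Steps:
q = 3353/2067 (q = -3353*(-1/2067) = 3353/2067 ≈ 1.6222)
t = -24 (t = 12*(-2) = -24)
S(K) = -31/5 (S(K) = -4/5 + (-24 - 3)/5 = -4/5 + (1/5)*(-27) = -4/5 - 27/5 = -31/5)
-59*S(-3) - q = -59*(-31/5) - 1*3353/2067 = 1829/5 - 3353/2067 = 3763778/10335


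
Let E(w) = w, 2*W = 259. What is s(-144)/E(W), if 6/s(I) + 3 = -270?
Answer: -4/23569 ≈ -0.00016971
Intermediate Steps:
W = 259/2 (W = (1/2)*259 = 259/2 ≈ 129.50)
s(I) = -2/91 (s(I) = 6/(-3 - 270) = 6/(-273) = 6*(-1/273) = -2/91)
s(-144)/E(W) = -2/(91*259/2) = -2/91*2/259 = -4/23569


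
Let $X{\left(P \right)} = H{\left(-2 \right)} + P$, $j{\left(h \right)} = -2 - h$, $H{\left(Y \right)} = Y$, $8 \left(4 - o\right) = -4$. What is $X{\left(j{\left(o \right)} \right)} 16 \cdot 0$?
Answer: $0$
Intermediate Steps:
$o = \frac{9}{2}$ ($o = 4 - - \frac{1}{2} = 4 + \frac{1}{2} = \frac{9}{2} \approx 4.5$)
$X{\left(P \right)} = -2 + P$
$X{\left(j{\left(o \right)} \right)} 16 \cdot 0 = \left(-2 - \frac{13}{2}\right) 16 \cdot 0 = \left(- \frac{17}{2}\right) 16 \cdot 0 = \left(-136\right) 0 = 0$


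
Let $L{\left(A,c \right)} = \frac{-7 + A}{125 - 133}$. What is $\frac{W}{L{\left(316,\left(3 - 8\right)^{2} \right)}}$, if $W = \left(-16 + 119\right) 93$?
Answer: $-248$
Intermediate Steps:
$L{\left(A,c \right)} = \frac{7}{8} - \frac{A}{8}$ ($L{\left(A,c \right)} = \frac{-7 + A}{-8} = \left(-7 + A\right) \left(- \frac{1}{8}\right) = \frac{7}{8} - \frac{A}{8}$)
$W = 9579$ ($W = 103 \cdot 93 = 9579$)
$\frac{W}{L{\left(316,\left(3 - 8\right)^{2} \right)}} = \frac{9579}{\frac{7}{8} - \frac{79}{2}} = \frac{9579}{- \frac{309}{8}} = 9579 \left(- \frac{8}{309}\right) = -248$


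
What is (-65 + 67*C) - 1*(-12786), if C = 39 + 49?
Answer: 18617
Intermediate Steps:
C = 88
(-65 + 67*C) - 1*(-12786) = (-65 + 67*88) - 1*(-12786) = (-65 + 5896) + 12786 = 5831 + 12786 = 18617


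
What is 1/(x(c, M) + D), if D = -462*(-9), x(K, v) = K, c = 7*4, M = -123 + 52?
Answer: 1/4186 ≈ 0.00023889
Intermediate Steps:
M = -71
c = 28
D = 4158
1/(x(c, M) + D) = 1/(28 + 4158) = 1/4186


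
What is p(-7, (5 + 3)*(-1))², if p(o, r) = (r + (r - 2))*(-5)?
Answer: 8100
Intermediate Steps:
p(o, r) = 10 - 10*r (p(o, r) = (r + (-2 + r))*(-5) = (-2 + 2*r)*(-5) = 10 - 10*r)
p(-7, (5 + 3)*(-1))² = (10 - 10*(5 + 3)*(-1))² = (10 - 80*(-1))² = (10 - 10*(-8))² = (10 + 80)² = 90² = 8100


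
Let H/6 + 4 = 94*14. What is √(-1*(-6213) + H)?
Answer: 3*√1565 ≈ 118.68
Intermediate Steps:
H = 7872 (H = -24 + 6*(94*14) = -24 + 6*1316 = -24 + 7896 = 7872)
√(-1*(-6213) + H) = √(-1*(-6213) + 7872) = √(6213 + 7872) = √14085 = 3*√1565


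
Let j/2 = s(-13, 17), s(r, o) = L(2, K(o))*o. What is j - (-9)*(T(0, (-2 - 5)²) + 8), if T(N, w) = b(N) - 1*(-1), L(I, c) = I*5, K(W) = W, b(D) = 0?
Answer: 421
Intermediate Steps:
L(I, c) = 5*I
T(N, w) = 1 (T(N, w) = 0 - 1*(-1) = 0 + 1 = 1)
s(r, o) = 10*o (s(r, o) = (5*2)*o = 10*o)
j = 340 (j = 2*(10*17) = 2*170 = 340)
j - (-9)*(T(0, (-2 - 5)²) + 8) = 340 - (-9)*(1 + 8) = 340 - (-9)*9 = 340 - 1*(-81) = 340 + 81 = 421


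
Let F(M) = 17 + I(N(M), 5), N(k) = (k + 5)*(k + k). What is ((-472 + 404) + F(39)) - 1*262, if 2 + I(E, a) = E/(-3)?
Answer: -1459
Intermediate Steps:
N(k) = 2*k*(5 + k) (N(k) = (5 + k)*(2*k) = 2*k*(5 + k))
I(E, a) = -2 - E/3 (I(E, a) = -2 + E/(-3) = -2 + E*(-⅓) = -2 - E/3)
F(M) = 15 - 2*M*(5 + M)/3 (F(M) = 17 + (-2 - 2*M*(5 + M)/3) = 15 - 2*M*(5 + M)/3)
((-472 + 404) + F(39)) - 1*262 = ((-472 + 404) + (15 - ⅔*39*(5 + 39))) - 1*262 = (-68 + (15 - ⅔*39*44)) - 262 = (-68 + (15 - 1144)) - 262 = (-68 - 1129) - 262 = -1197 - 262 = -1459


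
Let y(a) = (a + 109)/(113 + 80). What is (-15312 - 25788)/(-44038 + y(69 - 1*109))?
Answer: 1586460/1699853 ≈ 0.93329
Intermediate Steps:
y(a) = 109/193 + a/193 (y(a) = (109 + a)/193 = (109 + a)*(1/193) = 109/193 + a/193)
(-15312 - 25788)/(-44038 + y(69 - 1*109)) = (-15312 - 25788)/(-44038 + (109/193 + (69 - 1*109)/193)) = -41100/(-44038 + (109/193 + (69 - 109)/193)) = -41100/(-44038 + (109/193 + (1/193)*(-40))) = -41100/(-44038 + (109/193 - 40/193)) = -41100/(-44038 + 69/193) = -41100/(-8499265/193) = -41100*(-193/8499265) = 1586460/1699853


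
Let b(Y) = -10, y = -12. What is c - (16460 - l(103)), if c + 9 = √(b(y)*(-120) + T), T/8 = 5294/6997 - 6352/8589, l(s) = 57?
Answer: -16412 + 4*√270906612571927038/60097233 ≈ -16377.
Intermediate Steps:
T = 8201776/60097233 (T = 8*(5294/6997 - 6352/8589) = 8*(1025222/60097233) = 8201776/60097233 ≈ 0.13648)
c = -9 + 4*√270906612571927038/60097233 (c = -9 + √(-10*(-120) + 8201776/60097233) = -9 + √(1200 + 8201776/60097233) = -9 + √(72124881376/60097233) = -9 + 4*√270906612571927038/60097233 ≈ 25.643)
c - (16460 - l(103)) = (-9 + 4*√270906612571927038/60097233) - (16460 - 1*57) = (-9 + 4*√270906612571927038/60097233) - (16460 - 57) = (-9 + 4*√270906612571927038/60097233) - 1*16403 = (-9 + 4*√270906612571927038/60097233) - 16403 = -16412 + 4*√270906612571927038/60097233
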